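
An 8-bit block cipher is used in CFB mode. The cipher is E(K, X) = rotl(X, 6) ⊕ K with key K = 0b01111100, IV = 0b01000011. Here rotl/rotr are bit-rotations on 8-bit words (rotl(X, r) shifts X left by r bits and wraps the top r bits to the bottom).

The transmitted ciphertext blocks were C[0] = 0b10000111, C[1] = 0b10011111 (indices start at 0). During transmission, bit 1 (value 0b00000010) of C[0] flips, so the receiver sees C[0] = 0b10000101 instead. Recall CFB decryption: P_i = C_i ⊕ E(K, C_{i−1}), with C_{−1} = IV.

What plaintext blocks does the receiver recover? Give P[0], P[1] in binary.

P[0] = 0b00101001, P[1] = 0b10000010

Only C[0] changed, to 0b10000101. In CFB, a change in C_i flips the same bit in P_i and garbles P_{i+1}. Decrypting the received ciphertext:
P[0]: E(K, 0b01000011) = 0b10101100; 0b10000101 ⊕ 0b10101100 = 0b00101001.
P[1]: E(K, 0b10000101) = 0b00011101; 0b10011111 ⊕ 0b00011101 = 0b10000010.
Blocks that differ from the original plaintext: P[0], P[1].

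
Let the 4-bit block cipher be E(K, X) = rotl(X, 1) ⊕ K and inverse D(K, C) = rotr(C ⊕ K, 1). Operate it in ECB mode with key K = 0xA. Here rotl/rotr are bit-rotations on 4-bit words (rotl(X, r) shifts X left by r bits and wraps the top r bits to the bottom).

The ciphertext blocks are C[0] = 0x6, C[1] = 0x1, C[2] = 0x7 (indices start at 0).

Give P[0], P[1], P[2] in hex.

ECB decryption: P_i = D(K, C_i).
P[0]: D(K, 0x6) = 0x6.
P[1]: D(K, 0x1) = 0xD.
P[2]: D(K, 0x7) = 0xE.

P[0] = 0x6, P[1] = 0xD, P[2] = 0xE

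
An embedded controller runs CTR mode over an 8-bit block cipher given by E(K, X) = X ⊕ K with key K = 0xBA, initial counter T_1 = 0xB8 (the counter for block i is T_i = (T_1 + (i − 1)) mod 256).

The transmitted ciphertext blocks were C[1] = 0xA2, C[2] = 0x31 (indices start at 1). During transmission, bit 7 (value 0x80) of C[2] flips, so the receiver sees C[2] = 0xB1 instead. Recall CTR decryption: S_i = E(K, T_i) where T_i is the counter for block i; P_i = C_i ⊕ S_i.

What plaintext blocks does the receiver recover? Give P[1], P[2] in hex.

Only C[2] changed, to 0xB1. In CTR, a change in C_i flips the same bit in P_i only; the keystream is unaffected. Decrypting the received ciphertext:
P[1]: T = 0xB8, S = E(K, T) = 0x02; 0xA2 ⊕ 0x02 = 0xA0.
P[2]: T = 0xB9, S = E(K, T) = 0x03; 0xB1 ⊕ 0x03 = 0xB2.
Blocks that differ from the original plaintext: P[2].

P[1] = 0xA0, P[2] = 0xB2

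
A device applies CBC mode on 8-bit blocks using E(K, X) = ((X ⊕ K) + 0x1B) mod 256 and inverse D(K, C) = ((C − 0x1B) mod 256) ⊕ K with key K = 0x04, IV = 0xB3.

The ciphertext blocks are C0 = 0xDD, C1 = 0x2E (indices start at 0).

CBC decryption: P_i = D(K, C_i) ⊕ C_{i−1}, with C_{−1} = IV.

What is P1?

P1: D(K, 0x2E) = 0x17; 0x17 ⊕ 0xDD = 0xCA.

P1 = 0xCA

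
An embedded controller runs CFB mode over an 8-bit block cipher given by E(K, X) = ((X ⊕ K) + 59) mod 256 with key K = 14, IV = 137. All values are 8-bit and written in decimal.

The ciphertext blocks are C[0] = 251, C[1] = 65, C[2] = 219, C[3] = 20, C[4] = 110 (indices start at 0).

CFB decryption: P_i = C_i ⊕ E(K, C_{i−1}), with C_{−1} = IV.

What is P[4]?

P[4]: E(K, 20) = 85; 110 ⊕ 85 = 59.

P[4] = 59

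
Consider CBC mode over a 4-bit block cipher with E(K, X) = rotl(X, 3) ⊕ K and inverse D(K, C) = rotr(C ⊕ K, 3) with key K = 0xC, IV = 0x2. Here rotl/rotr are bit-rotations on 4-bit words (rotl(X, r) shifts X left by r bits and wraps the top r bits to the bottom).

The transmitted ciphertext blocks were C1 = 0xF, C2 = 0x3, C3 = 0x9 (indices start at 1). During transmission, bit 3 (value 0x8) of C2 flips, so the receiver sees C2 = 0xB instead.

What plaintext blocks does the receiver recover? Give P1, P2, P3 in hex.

CBC decryption: P_i = D(K, C_i) ⊕ C_{i−1}, with C_{0} = IV.
Only C2 changed, to 0xB. In CBC, a change in C_i garbles P_i and flips the same bit in P_{i+1}. Decrypting the received ciphertext:
P1: D(K, 0xF) = 0x6; 0x6 ⊕ 0x2 = 0x4.
P2: D(K, 0xB) = 0xE; 0xE ⊕ 0xF = 0x1.
P3: D(K, 0x9) = 0xA; 0xA ⊕ 0xB = 0x1.
Blocks that differ from the original plaintext: P2, P3.

P1 = 0x4, P2 = 0x1, P3 = 0x1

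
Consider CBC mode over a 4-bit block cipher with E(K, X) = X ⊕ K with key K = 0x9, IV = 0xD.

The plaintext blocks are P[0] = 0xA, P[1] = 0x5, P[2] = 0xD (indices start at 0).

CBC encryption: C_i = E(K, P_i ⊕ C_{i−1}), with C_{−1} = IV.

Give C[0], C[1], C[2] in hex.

C[0]: P[0] ⊕ 0xD = 0x7; E(K, 0x7) = 0xE.
C[1]: P[1] ⊕ 0xE = 0xB; E(K, 0xB) = 0x2.
C[2]: P[2] ⊕ 0x2 = 0xF; E(K, 0xF) = 0x6.

C[0] = 0xE, C[1] = 0x2, C[2] = 0x6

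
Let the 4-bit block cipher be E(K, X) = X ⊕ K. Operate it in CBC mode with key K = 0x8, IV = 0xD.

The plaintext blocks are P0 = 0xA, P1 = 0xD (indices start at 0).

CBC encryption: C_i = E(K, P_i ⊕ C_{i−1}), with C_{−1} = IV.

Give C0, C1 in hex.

C0 = 0xF, C1 = 0xA

C0: P0 ⊕ 0xD = 0x7; E(K, 0x7) = 0xF.
C1: P1 ⊕ 0xF = 0x2; E(K, 0x2) = 0xA.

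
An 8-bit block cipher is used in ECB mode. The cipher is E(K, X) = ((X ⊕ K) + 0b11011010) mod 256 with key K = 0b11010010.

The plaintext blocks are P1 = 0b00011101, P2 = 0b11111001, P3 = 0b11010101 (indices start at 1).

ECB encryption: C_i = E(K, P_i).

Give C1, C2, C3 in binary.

C1 = 0b10101001, C2 = 0b00000101, C3 = 0b11100001

C1: E(K, 0b00011101) = 0b10101001.
C2: E(K, 0b11111001) = 0b00000101.
C3: E(K, 0b11010101) = 0b11100001.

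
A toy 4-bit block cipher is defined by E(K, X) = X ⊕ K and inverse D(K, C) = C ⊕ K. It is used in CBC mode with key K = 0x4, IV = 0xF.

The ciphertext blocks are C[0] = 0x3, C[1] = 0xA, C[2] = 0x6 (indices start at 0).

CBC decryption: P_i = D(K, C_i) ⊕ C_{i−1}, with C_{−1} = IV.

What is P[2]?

P[2]: D(K, 0x6) = 0x2; 0x2 ⊕ 0xA = 0x8.

P[2] = 0x8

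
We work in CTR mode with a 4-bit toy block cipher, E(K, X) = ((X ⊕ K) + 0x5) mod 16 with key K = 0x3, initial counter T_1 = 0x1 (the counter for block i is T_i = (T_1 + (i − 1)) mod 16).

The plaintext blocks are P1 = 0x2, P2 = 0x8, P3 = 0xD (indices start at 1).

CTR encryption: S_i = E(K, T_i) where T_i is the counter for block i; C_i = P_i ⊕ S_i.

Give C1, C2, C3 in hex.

C1 = 0x5, C2 = 0xE, C3 = 0x8

C1: T = 0x1, S = E(K, T) = 0x7; 0x2 ⊕ 0x7 = 0x5.
C2: T = 0x2, S = E(K, T) = 0x6; 0x8 ⊕ 0x6 = 0xE.
C3: T = 0x3, S = E(K, T) = 0x5; 0xD ⊕ 0x5 = 0x8.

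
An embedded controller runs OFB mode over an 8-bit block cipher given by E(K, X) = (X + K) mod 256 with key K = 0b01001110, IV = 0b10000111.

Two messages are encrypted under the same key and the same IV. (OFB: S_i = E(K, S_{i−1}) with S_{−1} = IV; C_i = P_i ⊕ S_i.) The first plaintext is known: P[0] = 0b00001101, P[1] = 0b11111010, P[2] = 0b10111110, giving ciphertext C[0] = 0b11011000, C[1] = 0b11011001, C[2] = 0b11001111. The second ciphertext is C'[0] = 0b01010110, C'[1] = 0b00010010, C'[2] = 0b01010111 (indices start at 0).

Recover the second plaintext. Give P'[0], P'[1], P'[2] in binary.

P'[0] = 0b10000011, P'[1] = 0b00110001, P'[2] = 0b00100110

In OFB with a reused IV, both messages share the same keystream S_i, so C_i ⊕ C'_i = P_i ⊕ P'_i and thus P'_i = P_i ⊕ C_i ⊕ C'_i.
P'[0]: 0b00001101 ⊕ 0b11011000 ⊕ 0b01010110 = 0b10000011.
P'[1]: 0b11111010 ⊕ 0b11011001 ⊕ 0b00010010 = 0b00110001.
P'[2]: 0b10111110 ⊕ 0b11001111 ⊕ 0b01010111 = 0b00100110.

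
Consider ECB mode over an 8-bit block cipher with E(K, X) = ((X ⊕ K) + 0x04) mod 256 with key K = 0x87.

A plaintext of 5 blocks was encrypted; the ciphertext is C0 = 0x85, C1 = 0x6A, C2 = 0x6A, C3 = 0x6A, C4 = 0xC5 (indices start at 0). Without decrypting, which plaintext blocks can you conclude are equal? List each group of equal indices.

P1 = P2 = P3

ECB encrypts each block independently with the same key, so equal ciphertext blocks imply equal plaintext blocks.
C1 = C2 = C3 = 0x6A, so P1 = P2 = P3.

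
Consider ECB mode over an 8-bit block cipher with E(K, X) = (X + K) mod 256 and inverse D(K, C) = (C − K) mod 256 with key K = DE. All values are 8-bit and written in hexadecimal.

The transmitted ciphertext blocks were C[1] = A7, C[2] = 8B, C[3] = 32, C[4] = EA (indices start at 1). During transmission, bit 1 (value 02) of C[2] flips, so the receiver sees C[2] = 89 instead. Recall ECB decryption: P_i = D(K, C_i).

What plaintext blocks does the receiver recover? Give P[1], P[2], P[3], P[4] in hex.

Only C[2] changed, to 89. In ECB, a change in C_i affects only P_i. Decrypting the received ciphertext:
P[1]: D(K, A7) = C9.
P[2]: D(K, 89) = AB.
P[3]: D(K, 32) = 54.
P[4]: D(K, EA) = 0C.
Blocks that differ from the original plaintext: P[2].

P[1] = C9, P[2] = AB, P[3] = 54, P[4] = 0C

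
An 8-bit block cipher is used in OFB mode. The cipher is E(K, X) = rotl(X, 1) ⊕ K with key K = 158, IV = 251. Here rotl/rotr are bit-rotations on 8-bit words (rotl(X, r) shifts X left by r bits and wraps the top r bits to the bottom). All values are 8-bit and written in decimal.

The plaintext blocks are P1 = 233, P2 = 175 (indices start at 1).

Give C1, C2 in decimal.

C1 = 128, C2 = 227

OFB encryption: S_i = E(K, S_{i−1}) with S_{0} = IV; C_i = P_i ⊕ S_i.
C1: S = E(K, 251) = 105; 233 ⊕ 105 = 128.
C2: S = E(K, 105) = 76; 175 ⊕ 76 = 227.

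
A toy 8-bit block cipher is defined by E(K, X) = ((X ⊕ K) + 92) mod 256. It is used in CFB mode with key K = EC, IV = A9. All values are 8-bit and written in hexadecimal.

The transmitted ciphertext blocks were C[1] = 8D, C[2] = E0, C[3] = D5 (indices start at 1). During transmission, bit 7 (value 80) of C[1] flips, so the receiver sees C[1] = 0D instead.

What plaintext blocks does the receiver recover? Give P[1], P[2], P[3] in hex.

P[1] = DA, P[2] = 93, P[3] = 4B

CFB decryption: P_i = C_i ⊕ E(K, C_{i−1}), with C_{0} = IV.
Only C[1] changed, to 0D. In CFB, a change in C_i flips the same bit in P_i and garbles P_{i+1}. Decrypting the received ciphertext:
P[1]: E(K, A9) = D7; 0D ⊕ D7 = DA.
P[2]: E(K, 0D) = 73; E0 ⊕ 73 = 93.
P[3]: E(K, E0) = 9E; D5 ⊕ 9E = 4B.
Blocks that differ from the original plaintext: P[1], P[2].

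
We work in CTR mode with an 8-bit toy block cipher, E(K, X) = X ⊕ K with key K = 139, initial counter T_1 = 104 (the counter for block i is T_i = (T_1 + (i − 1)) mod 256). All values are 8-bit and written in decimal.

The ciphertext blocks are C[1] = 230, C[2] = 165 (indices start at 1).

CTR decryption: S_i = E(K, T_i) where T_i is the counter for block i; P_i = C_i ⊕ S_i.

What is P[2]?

P[2] = 71

P[2]: T = 105, S = E(K, T) = 226; 165 ⊕ 226 = 71.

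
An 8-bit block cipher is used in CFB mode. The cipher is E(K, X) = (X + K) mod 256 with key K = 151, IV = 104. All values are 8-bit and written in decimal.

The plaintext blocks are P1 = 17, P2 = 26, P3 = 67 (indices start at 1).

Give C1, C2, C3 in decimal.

C1 = 238, C2 = 159, C3 = 117

CFB encryption: C_i = P_i ⊕ E(K, C_{i−1}), with C_{0} = IV.
C1: E(K, 104) = 255; 17 ⊕ 255 = 238.
C2: E(K, 238) = 133; 26 ⊕ 133 = 159.
C3: E(K, 159) = 54; 67 ⊕ 54 = 117.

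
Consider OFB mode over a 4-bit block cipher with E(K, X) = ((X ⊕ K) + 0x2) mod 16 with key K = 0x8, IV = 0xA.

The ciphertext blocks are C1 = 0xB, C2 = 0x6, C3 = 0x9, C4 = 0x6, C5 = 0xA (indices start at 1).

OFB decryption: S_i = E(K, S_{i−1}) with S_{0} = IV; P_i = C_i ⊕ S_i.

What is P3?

P1: S = E(K, 0xA) = 0x4; 0xB ⊕ 0x4 = 0xF.
P2: S = E(K, 0x4) = 0xE; 0x6 ⊕ 0xE = 0x8.
P3: S = E(K, 0xE) = 0x8; 0x9 ⊕ 0x8 = 0x1.

P3 = 0x1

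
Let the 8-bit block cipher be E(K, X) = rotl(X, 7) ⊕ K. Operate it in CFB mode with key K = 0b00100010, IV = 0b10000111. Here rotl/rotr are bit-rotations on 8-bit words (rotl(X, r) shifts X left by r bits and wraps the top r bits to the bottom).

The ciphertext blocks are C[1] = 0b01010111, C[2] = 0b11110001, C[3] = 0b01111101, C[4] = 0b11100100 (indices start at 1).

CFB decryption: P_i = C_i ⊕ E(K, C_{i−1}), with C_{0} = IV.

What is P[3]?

P[3] = 0b10100111

P[3]: E(K, 0b11110001) = 0b11011010; 0b01111101 ⊕ 0b11011010 = 0b10100111.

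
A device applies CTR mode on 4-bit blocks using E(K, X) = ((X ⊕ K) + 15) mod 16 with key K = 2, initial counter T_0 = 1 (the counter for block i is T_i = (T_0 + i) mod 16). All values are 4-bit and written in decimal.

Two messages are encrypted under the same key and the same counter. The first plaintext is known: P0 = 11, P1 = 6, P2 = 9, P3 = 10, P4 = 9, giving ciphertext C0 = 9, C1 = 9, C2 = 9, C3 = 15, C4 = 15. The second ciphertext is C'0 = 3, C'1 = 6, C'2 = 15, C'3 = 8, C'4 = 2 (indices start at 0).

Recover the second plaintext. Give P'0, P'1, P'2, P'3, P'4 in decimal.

P'0 = 1, P'1 = 9, P'2 = 15, P'3 = 13, P'4 = 4

In CTR with a reused counter, both messages share the same keystream S_i, so C_i ⊕ C'_i = P_i ⊕ P'_i and thus P'_i = P_i ⊕ C_i ⊕ C'_i.
P'0: 11 ⊕ 9 ⊕ 3 = 1.
P'1: 6 ⊕ 9 ⊕ 6 = 9.
P'2: 9 ⊕ 9 ⊕ 15 = 15.
P'3: 10 ⊕ 15 ⊕ 8 = 13.
P'4: 9 ⊕ 15 ⊕ 2 = 4.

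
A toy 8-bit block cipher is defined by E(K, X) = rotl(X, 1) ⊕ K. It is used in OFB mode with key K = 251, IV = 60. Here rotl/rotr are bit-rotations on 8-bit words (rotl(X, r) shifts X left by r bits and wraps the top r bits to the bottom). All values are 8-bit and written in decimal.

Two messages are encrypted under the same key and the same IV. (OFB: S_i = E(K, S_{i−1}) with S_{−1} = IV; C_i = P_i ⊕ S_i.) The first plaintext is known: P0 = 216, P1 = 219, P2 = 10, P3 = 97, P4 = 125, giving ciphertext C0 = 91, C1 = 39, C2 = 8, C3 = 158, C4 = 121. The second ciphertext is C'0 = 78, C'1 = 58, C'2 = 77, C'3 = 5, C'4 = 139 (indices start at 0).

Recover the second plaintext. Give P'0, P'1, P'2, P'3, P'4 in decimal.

In OFB with a reused IV, both messages share the same keystream S_i, so C_i ⊕ C'_i = P_i ⊕ P'_i and thus P'_i = P_i ⊕ C_i ⊕ C'_i.
P'0: 216 ⊕ 91 ⊕ 78 = 205.
P'1: 219 ⊕ 39 ⊕ 58 = 198.
P'2: 10 ⊕ 8 ⊕ 77 = 79.
P'3: 97 ⊕ 158 ⊕ 5 = 250.
P'4: 125 ⊕ 121 ⊕ 139 = 143.

P'0 = 205, P'1 = 198, P'2 = 79, P'3 = 250, P'4 = 143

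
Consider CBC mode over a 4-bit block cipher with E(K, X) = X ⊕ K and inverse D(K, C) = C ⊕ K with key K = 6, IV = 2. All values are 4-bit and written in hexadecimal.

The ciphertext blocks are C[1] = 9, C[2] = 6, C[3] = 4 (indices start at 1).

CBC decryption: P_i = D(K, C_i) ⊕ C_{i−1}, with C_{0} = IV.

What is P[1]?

P[1] = D

P[1]: D(K, 9) = F; F ⊕ 2 = D.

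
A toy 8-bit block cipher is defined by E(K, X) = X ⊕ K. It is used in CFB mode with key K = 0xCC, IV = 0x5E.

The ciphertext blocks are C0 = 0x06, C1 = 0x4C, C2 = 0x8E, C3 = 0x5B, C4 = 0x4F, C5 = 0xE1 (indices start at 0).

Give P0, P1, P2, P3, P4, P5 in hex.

P0 = 0x94, P1 = 0x86, P2 = 0x0E, P3 = 0x19, P4 = 0xD8, P5 = 0x62

CFB decryption: P_i = C_i ⊕ E(K, C_{i−1}), with C_{−1} = IV.
P0: E(K, 0x5E) = 0x92; 0x06 ⊕ 0x92 = 0x94.
P1: E(K, 0x06) = 0xCA; 0x4C ⊕ 0xCA = 0x86.
P2: E(K, 0x4C) = 0x80; 0x8E ⊕ 0x80 = 0x0E.
P3: E(K, 0x8E) = 0x42; 0x5B ⊕ 0x42 = 0x19.
P4: E(K, 0x5B) = 0x97; 0x4F ⊕ 0x97 = 0xD8.
P5: E(K, 0x4F) = 0x83; 0xE1 ⊕ 0x83 = 0x62.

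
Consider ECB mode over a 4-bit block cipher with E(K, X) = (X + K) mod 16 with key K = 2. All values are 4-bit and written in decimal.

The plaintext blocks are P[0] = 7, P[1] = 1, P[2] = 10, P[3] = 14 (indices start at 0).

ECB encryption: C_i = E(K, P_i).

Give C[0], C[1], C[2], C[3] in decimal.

C[0]: E(K, 7) = 9.
C[1]: E(K, 1) = 3.
C[2]: E(K, 10) = 12.
C[3]: E(K, 14) = 0.

C[0] = 9, C[1] = 3, C[2] = 12, C[3] = 0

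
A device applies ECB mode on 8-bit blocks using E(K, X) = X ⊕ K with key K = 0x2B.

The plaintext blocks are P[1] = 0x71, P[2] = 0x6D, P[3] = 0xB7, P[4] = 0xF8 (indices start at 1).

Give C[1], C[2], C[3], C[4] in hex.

C[1] = 0x5A, C[2] = 0x46, C[3] = 0x9C, C[4] = 0xD3

ECB encryption: C_i = E(K, P_i).
C[1]: E(K, 0x71) = 0x5A.
C[2]: E(K, 0x6D) = 0x46.
C[3]: E(K, 0xB7) = 0x9C.
C[4]: E(K, 0xF8) = 0xD3.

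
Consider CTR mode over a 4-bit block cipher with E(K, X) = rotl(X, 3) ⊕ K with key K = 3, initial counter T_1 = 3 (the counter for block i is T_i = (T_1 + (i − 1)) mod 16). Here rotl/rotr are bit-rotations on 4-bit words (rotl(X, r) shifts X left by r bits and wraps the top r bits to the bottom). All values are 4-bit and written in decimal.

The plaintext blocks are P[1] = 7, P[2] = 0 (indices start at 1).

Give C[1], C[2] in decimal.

C[1] = 13, C[2] = 1

CTR encryption: S_i = E(K, T_i) where T_i is the counter for block i; C_i = P_i ⊕ S_i.
C[1]: T = 3, S = E(K, T) = 10; 7 ⊕ 10 = 13.
C[2]: T = 4, S = E(K, T) = 1; 0 ⊕ 1 = 1.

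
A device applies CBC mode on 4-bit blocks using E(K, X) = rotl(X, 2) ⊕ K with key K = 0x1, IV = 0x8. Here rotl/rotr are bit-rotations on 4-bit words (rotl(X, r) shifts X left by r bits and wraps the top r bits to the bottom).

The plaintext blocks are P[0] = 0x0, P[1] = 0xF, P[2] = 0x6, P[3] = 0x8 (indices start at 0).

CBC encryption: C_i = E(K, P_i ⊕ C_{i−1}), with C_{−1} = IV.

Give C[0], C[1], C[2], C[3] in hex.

C[0] = 0x3, C[1] = 0x2, C[2] = 0x0, C[3] = 0x3

C[0]: P[0] ⊕ 0x8 = 0x8; E(K, 0x8) = 0x3.
C[1]: P[1] ⊕ 0x3 = 0xC; E(K, 0xC) = 0x2.
C[2]: P[2] ⊕ 0x2 = 0x4; E(K, 0x4) = 0x0.
C[3]: P[3] ⊕ 0x0 = 0x8; E(K, 0x8) = 0x3.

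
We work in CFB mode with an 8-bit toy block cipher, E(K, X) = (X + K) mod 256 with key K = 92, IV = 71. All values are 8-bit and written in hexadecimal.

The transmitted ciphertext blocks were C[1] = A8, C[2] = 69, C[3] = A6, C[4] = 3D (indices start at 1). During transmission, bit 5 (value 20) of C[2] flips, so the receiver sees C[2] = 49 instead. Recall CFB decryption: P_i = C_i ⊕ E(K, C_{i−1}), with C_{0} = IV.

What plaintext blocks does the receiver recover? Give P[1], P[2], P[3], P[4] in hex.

Only C[2] changed, to 49. In CFB, a change in C_i flips the same bit in P_i and garbles P_{i+1}. Decrypting the received ciphertext:
P[1]: E(K, 71) = 03; A8 ⊕ 03 = AB.
P[2]: E(K, A8) = 3A; 49 ⊕ 3A = 73.
P[3]: E(K, 49) = DB; A6 ⊕ DB = 7D.
P[4]: E(K, A6) = 38; 3D ⊕ 38 = 05.
Blocks that differ from the original plaintext: P[2], P[3].

P[1] = AB, P[2] = 73, P[3] = 7D, P[4] = 05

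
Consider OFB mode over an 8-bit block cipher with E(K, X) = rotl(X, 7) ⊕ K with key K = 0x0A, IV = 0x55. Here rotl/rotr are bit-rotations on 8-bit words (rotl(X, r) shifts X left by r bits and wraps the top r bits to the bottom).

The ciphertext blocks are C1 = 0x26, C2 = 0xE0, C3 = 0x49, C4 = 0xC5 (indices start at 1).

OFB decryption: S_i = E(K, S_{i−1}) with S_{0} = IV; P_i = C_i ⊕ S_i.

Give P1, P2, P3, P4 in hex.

P1: S = E(K, 0x55) = 0xA0; 0x26 ⊕ 0xA0 = 0x86.
P2: S = E(K, 0xA0) = 0x5A; 0xE0 ⊕ 0x5A = 0xBA.
P3: S = E(K, 0x5A) = 0x27; 0x49 ⊕ 0x27 = 0x6E.
P4: S = E(K, 0x27) = 0x99; 0xC5 ⊕ 0x99 = 0x5C.

P1 = 0x86, P2 = 0xBA, P3 = 0x6E, P4 = 0x5C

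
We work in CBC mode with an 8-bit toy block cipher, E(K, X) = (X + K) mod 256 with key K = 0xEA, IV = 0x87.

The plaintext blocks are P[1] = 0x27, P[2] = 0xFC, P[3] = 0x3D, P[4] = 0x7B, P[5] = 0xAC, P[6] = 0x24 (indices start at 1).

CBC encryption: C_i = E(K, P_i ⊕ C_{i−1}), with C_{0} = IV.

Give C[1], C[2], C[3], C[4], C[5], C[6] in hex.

C[1]: P[1] ⊕ 0x87 = 0xA0; E(K, 0xA0) = 0x8A.
C[2]: P[2] ⊕ 0x8A = 0x76; E(K, 0x76) = 0x60.
C[3]: P[3] ⊕ 0x60 = 0x5D; E(K, 0x5D) = 0x47.
C[4]: P[4] ⊕ 0x47 = 0x3C; E(K, 0x3C) = 0x26.
C[5]: P[5] ⊕ 0x26 = 0x8A; E(K, 0x8A) = 0x74.
C[6]: P[6] ⊕ 0x74 = 0x50; E(K, 0x50) = 0x3A.

C[1] = 0x8A, C[2] = 0x60, C[3] = 0x47, C[4] = 0x26, C[5] = 0x74, C[6] = 0x3A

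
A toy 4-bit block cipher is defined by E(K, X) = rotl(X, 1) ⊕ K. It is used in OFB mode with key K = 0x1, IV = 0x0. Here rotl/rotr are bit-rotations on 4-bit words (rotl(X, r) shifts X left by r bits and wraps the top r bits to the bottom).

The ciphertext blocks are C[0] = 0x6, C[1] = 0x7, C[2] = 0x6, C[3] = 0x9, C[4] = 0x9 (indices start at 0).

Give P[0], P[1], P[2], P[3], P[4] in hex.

OFB decryption: S_i = E(K, S_{i−1}) with S_{−1} = IV; P_i = C_i ⊕ S_i.
P[0]: S = E(K, 0x0) = 0x1; 0x6 ⊕ 0x1 = 0x7.
P[1]: S = E(K, 0x1) = 0x3; 0x7 ⊕ 0x3 = 0x4.
P[2]: S = E(K, 0x3) = 0x7; 0x6 ⊕ 0x7 = 0x1.
P[3]: S = E(K, 0x7) = 0xF; 0x9 ⊕ 0xF = 0x6.
P[4]: S = E(K, 0xF) = 0xE; 0x9 ⊕ 0xE = 0x7.

P[0] = 0x7, P[1] = 0x4, P[2] = 0x1, P[3] = 0x6, P[4] = 0x7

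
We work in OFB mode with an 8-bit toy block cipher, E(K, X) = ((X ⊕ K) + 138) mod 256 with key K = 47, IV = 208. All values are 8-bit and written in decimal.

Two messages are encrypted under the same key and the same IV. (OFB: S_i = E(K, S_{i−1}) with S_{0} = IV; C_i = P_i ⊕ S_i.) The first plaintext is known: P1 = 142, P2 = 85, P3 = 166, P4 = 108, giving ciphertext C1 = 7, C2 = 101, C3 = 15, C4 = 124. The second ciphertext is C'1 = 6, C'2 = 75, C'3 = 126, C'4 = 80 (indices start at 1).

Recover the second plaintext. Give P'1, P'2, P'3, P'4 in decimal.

In OFB with a reused IV, both messages share the same keystream S_i, so C_i ⊕ C'_i = P_i ⊕ P'_i and thus P'_i = P_i ⊕ C_i ⊕ C'_i.
P'1: 142 ⊕ 7 ⊕ 6 = 143.
P'2: 85 ⊕ 101 ⊕ 75 = 123.
P'3: 166 ⊕ 15 ⊕ 126 = 215.
P'4: 108 ⊕ 124 ⊕ 80 = 64.

P'1 = 143, P'2 = 123, P'3 = 215, P'4 = 64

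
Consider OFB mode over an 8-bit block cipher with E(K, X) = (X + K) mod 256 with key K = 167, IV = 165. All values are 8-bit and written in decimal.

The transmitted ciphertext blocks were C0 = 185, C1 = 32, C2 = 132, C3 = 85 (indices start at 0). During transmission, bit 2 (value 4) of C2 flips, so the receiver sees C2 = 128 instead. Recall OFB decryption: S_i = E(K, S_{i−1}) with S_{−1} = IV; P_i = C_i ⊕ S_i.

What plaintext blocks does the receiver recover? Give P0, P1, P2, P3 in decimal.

Only C2 changed, to 128. In OFB, a change in C_i flips the same bit in P_i only; the keystream is unaffected. Decrypting the received ciphertext:
P0: S = E(K, 165) = 76; 185 ⊕ 76 = 245.
P1: S = E(K, 76) = 243; 32 ⊕ 243 = 211.
P2: S = E(K, 243) = 154; 128 ⊕ 154 = 26.
P3: S = E(K, 154) = 65; 85 ⊕ 65 = 20.
Blocks that differ from the original plaintext: P2.

P0 = 245, P1 = 211, P2 = 26, P3 = 20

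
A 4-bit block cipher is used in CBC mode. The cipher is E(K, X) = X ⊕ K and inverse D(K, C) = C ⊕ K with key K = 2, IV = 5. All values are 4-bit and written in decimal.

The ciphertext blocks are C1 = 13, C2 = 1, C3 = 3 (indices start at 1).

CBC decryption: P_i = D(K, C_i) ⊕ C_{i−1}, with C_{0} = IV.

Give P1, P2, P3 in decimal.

P1 = 10, P2 = 14, P3 = 0

P1: D(K, 13) = 15; 15 ⊕ 5 = 10.
P2: D(K, 1) = 3; 3 ⊕ 13 = 14.
P3: D(K, 3) = 1; 1 ⊕ 1 = 0.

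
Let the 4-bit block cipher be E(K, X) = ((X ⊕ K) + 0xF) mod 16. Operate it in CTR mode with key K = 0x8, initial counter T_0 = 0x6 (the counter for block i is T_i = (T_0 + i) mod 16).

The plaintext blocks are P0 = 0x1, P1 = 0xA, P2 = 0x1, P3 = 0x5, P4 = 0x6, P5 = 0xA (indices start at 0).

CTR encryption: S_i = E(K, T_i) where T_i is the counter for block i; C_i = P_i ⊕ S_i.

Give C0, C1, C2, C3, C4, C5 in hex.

C0 = 0xC, C1 = 0x4, C2 = 0xE, C3 = 0x5, C4 = 0x7, C5 = 0x8

C0: T = 0x6, S = E(K, T) = 0xD; 0x1 ⊕ 0xD = 0xC.
C1: T = 0x7, S = E(K, T) = 0xE; 0xA ⊕ 0xE = 0x4.
C2: T = 0x8, S = E(K, T) = 0xF; 0x1 ⊕ 0xF = 0xE.
C3: T = 0x9, S = E(K, T) = 0x0; 0x5 ⊕ 0x0 = 0x5.
C4: T = 0xA, S = E(K, T) = 0x1; 0x6 ⊕ 0x1 = 0x7.
C5: T = 0xB, S = E(K, T) = 0x2; 0xA ⊕ 0x2 = 0x8.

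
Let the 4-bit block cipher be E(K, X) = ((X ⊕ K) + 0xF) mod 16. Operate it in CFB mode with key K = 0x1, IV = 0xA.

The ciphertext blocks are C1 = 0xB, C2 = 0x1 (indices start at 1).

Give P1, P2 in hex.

P1 = 0x1, P2 = 0x8

CFB decryption: P_i = C_i ⊕ E(K, C_{i−1}), with C_{0} = IV.
P1: E(K, 0xA) = 0xA; 0xB ⊕ 0xA = 0x1.
P2: E(K, 0xB) = 0x9; 0x1 ⊕ 0x9 = 0x8.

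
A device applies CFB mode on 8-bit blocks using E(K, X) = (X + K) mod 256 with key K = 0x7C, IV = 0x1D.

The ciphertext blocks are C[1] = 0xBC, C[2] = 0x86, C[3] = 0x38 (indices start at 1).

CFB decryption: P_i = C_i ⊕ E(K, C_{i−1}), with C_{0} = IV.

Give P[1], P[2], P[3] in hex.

P[1] = 0x25, P[2] = 0xBE, P[3] = 0x3A

P[1]: E(K, 0x1D) = 0x99; 0xBC ⊕ 0x99 = 0x25.
P[2]: E(K, 0xBC) = 0x38; 0x86 ⊕ 0x38 = 0xBE.
P[3]: E(K, 0x86) = 0x02; 0x38 ⊕ 0x02 = 0x3A.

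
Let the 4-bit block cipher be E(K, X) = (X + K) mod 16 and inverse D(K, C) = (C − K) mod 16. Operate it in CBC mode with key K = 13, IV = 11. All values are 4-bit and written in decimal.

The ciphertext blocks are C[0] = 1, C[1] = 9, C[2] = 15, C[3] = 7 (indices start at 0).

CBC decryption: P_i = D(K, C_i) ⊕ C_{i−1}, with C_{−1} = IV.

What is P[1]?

P[1]: D(K, 9) = 12; 12 ⊕ 1 = 13.

P[1] = 13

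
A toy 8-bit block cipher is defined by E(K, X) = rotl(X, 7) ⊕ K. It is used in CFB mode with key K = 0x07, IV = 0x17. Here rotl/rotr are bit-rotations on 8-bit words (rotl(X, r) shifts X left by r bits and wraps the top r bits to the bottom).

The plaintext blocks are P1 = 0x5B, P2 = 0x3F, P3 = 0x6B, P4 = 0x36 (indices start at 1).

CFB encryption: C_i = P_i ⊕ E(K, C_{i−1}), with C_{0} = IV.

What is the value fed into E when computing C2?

0xD7

C1: E(K, 0x17) = 0x8C; 0x5B ⊕ 0x8C = 0xD7.
C2: E(K, 0xD7) = 0xEC; 0x3F ⊕ 0xEC = 0xD3.
So the input to E for block 2 is 0xD7.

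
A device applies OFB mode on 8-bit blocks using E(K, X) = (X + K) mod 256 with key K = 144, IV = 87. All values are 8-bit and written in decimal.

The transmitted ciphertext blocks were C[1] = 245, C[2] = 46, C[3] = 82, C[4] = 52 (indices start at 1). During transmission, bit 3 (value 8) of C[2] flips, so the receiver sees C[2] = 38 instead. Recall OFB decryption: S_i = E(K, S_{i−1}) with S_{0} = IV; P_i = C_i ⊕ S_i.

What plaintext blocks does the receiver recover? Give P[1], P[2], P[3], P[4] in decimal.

Only C[2] changed, to 38. In OFB, a change in C_i flips the same bit in P_i only; the keystream is unaffected. Decrypting the received ciphertext:
P[1]: S = E(K, 87) = 231; 245 ⊕ 231 = 18.
P[2]: S = E(K, 231) = 119; 38 ⊕ 119 = 81.
P[3]: S = E(K, 119) = 7; 82 ⊕ 7 = 85.
P[4]: S = E(K, 7) = 151; 52 ⊕ 151 = 163.
Blocks that differ from the original plaintext: P[2].

P[1] = 18, P[2] = 81, P[3] = 85, P[4] = 163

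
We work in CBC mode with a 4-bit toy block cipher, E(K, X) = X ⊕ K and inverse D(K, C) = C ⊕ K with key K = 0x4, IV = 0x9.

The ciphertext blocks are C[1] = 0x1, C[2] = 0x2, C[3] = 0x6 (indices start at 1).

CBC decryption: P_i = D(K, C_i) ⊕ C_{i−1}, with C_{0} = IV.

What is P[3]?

P[3]: D(K, 0x6) = 0x2; 0x2 ⊕ 0x2 = 0x0.

P[3] = 0x0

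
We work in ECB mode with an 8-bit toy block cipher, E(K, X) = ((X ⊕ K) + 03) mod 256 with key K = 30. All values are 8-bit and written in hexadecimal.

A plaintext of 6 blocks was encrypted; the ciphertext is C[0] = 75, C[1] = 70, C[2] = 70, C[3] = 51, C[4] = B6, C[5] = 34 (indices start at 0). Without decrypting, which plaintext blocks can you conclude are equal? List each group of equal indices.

ECB encrypts each block independently with the same key, so equal ciphertext blocks imply equal plaintext blocks.
C[1] = C[2] = 70, so P[1] = P[2].

P[1] = P[2]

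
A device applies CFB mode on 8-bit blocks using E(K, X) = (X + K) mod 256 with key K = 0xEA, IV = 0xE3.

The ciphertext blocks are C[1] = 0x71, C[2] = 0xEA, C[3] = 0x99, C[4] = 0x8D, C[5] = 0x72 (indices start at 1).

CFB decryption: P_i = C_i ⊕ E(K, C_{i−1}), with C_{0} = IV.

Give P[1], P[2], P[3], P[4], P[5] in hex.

P[1]: E(K, 0xE3) = 0xCD; 0x71 ⊕ 0xCD = 0xBC.
P[2]: E(K, 0x71) = 0x5B; 0xEA ⊕ 0x5B = 0xB1.
P[3]: E(K, 0xEA) = 0xD4; 0x99 ⊕ 0xD4 = 0x4D.
P[4]: E(K, 0x99) = 0x83; 0x8D ⊕ 0x83 = 0x0E.
P[5]: E(K, 0x8D) = 0x77; 0x72 ⊕ 0x77 = 0x05.

P[1] = 0xBC, P[2] = 0xB1, P[3] = 0x4D, P[4] = 0x0E, P[5] = 0x05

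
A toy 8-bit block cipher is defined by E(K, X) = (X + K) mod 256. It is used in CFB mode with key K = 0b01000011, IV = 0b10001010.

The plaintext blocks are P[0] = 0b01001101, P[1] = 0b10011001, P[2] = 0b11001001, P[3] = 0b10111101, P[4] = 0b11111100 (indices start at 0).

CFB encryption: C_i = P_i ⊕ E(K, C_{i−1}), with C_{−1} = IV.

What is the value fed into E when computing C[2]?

C[0]: E(K, 0b10001010) = 0b11001101; 0b01001101 ⊕ 0b11001101 = 0b10000000.
C[1]: E(K, 0b10000000) = 0b11000011; 0b10011001 ⊕ 0b11000011 = 0b01011010.
C[2]: E(K, 0b01011010) = 0b10011101; 0b11001001 ⊕ 0b10011101 = 0b01010100.
So the input to E for block [2] is 0b01011010.

0b01011010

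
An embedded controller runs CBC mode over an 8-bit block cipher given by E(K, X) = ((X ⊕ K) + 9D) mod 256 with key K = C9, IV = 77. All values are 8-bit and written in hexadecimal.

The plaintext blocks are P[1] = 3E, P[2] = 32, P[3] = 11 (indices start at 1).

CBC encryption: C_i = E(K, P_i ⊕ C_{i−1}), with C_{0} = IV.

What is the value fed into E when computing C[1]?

C[1]: P[1] ⊕ 77 = 49; E(K, 49) = 1D.
So the input to E for block [1] is 49.

49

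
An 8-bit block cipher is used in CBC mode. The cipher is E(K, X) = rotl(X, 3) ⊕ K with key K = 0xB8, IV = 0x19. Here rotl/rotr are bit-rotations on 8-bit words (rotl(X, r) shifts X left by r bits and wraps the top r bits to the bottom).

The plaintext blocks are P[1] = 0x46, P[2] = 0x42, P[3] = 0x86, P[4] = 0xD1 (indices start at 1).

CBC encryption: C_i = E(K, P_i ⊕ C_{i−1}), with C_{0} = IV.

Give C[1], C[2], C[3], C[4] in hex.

C[1]: P[1] ⊕ 0x19 = 0x5F; E(K, 0x5F) = 0x42.
C[2]: P[2] ⊕ 0x42 = 0x00; E(K, 0x00) = 0xB8.
C[3]: P[3] ⊕ 0xB8 = 0x3E; E(K, 0x3E) = 0x49.
C[4]: P[4] ⊕ 0x49 = 0x98; E(K, 0x98) = 0x7C.

C[1] = 0x42, C[2] = 0xB8, C[3] = 0x49, C[4] = 0x7C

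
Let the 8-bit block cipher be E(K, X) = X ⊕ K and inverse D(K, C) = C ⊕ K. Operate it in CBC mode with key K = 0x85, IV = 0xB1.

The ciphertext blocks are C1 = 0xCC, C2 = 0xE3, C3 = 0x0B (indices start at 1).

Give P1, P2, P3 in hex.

P1 = 0xF8, P2 = 0xAA, P3 = 0x6D

CBC decryption: P_i = D(K, C_i) ⊕ C_{i−1}, with C_{0} = IV.
P1: D(K, 0xCC) = 0x49; 0x49 ⊕ 0xB1 = 0xF8.
P2: D(K, 0xE3) = 0x66; 0x66 ⊕ 0xCC = 0xAA.
P3: D(K, 0x0B) = 0x8E; 0x8E ⊕ 0xE3 = 0x6D.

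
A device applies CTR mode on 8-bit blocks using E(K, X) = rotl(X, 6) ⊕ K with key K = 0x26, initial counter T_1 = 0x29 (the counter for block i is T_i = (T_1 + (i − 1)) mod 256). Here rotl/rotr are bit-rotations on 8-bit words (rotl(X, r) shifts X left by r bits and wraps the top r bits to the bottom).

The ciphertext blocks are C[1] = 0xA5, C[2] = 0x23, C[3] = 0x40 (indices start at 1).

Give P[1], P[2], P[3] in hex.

CTR decryption: S_i = E(K, T_i) where T_i is the counter for block i; P_i = C_i ⊕ S_i.
P[1]: T = 0x29, S = E(K, T) = 0x6C; 0xA5 ⊕ 0x6C = 0xC9.
P[2]: T = 0x2A, S = E(K, T) = 0xAC; 0x23 ⊕ 0xAC = 0x8F.
P[3]: T = 0x2B, S = E(K, T) = 0xEC; 0x40 ⊕ 0xEC = 0xAC.

P[1] = 0xC9, P[2] = 0x8F, P[3] = 0xAC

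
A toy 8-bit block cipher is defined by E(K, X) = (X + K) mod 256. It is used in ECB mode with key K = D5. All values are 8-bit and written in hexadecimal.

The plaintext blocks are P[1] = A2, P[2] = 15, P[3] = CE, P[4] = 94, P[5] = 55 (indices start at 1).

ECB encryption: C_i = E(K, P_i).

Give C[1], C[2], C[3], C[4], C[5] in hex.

C[1]: E(K, A2) = 77.
C[2]: E(K, 15) = EA.
C[3]: E(K, CE) = A3.
C[4]: E(K, 94) = 69.
C[5]: E(K, 55) = 2A.

C[1] = 77, C[2] = EA, C[3] = A3, C[4] = 69, C[5] = 2A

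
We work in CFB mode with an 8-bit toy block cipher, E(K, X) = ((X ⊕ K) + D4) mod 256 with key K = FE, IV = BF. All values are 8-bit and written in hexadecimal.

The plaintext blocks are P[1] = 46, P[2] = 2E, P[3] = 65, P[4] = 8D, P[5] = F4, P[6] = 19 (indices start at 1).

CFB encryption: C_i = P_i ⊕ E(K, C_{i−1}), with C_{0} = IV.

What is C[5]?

C[1]: E(K, BF) = 15; 46 ⊕ 15 = 53.
C[2]: E(K, 53) = 81; 2E ⊕ 81 = AF.
C[3]: E(K, AF) = 25; 65 ⊕ 25 = 40.
C[4]: E(K, 40) = 92; 8D ⊕ 92 = 1F.
C[5]: E(K, 1F) = B5; F4 ⊕ B5 = 41.

C[5] = 41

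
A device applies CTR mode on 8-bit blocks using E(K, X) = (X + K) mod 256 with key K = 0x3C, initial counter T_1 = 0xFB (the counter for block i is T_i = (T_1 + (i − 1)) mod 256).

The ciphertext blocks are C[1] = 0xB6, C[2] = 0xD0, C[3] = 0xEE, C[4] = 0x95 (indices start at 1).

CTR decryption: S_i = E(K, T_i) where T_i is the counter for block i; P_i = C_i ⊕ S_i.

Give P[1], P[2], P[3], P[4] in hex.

P[1] = 0x81, P[2] = 0xE8, P[3] = 0xD7, P[4] = 0xAF

P[1]: T = 0xFB, S = E(K, T) = 0x37; 0xB6 ⊕ 0x37 = 0x81.
P[2]: T = 0xFC, S = E(K, T) = 0x38; 0xD0 ⊕ 0x38 = 0xE8.
P[3]: T = 0xFD, S = E(K, T) = 0x39; 0xEE ⊕ 0x39 = 0xD7.
P[4]: T = 0xFE, S = E(K, T) = 0x3A; 0x95 ⊕ 0x3A = 0xAF.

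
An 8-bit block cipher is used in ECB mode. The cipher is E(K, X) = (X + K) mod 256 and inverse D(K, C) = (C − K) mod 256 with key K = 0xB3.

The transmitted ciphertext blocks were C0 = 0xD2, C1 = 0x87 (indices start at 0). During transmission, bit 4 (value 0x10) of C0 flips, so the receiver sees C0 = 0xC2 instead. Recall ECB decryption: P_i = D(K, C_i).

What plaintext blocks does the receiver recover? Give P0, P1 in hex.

Only C0 changed, to 0xC2. In ECB, a change in C_i affects only P_i. Decrypting the received ciphertext:
P0: D(K, 0xC2) = 0x0F.
P1: D(K, 0x87) = 0xD4.
Blocks that differ from the original plaintext: P0.

P0 = 0x0F, P1 = 0xD4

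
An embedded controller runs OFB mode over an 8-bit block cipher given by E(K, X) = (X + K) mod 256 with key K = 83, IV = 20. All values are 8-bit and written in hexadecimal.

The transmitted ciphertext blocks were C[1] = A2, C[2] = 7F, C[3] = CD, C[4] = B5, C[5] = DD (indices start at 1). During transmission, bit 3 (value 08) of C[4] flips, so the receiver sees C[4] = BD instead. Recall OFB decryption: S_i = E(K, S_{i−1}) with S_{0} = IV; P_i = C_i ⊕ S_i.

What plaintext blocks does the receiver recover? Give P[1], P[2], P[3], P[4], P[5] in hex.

P[1] = 01, P[2] = 59, P[3] = 64, P[4] = 91, P[5] = 72

Only C[4] changed, to BD. In OFB, a change in C_i flips the same bit in P_i only; the keystream is unaffected. Decrypting the received ciphertext:
P[1]: S = E(K, 20) = A3; A2 ⊕ A3 = 01.
P[2]: S = E(K, A3) = 26; 7F ⊕ 26 = 59.
P[3]: S = E(K, 26) = A9; CD ⊕ A9 = 64.
P[4]: S = E(K, A9) = 2C; BD ⊕ 2C = 91.
P[5]: S = E(K, 2C) = AF; DD ⊕ AF = 72.
Blocks that differ from the original plaintext: P[4].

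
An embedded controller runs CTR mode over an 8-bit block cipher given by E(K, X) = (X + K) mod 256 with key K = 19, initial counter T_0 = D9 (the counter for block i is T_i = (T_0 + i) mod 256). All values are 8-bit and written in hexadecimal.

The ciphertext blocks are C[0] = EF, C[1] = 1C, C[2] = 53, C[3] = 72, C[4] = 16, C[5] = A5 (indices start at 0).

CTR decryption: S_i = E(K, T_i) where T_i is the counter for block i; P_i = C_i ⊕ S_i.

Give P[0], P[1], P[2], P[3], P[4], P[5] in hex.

P[0]: T = D9, S = E(K, T) = F2; EF ⊕ F2 = 1D.
P[1]: T = DA, S = E(K, T) = F3; 1C ⊕ F3 = EF.
P[2]: T = DB, S = E(K, T) = F4; 53 ⊕ F4 = A7.
P[3]: T = DC, S = E(K, T) = F5; 72 ⊕ F5 = 87.
P[4]: T = DD, S = E(K, T) = F6; 16 ⊕ F6 = E0.
P[5]: T = DE, S = E(K, T) = F7; A5 ⊕ F7 = 52.

P[0] = 1D, P[1] = EF, P[2] = A7, P[3] = 87, P[4] = E0, P[5] = 52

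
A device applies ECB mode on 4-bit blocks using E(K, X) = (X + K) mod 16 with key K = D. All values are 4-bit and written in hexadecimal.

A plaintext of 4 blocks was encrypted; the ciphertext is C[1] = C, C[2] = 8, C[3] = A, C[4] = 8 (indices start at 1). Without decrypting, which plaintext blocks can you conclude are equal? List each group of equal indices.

P[2] = P[4]

ECB encrypts each block independently with the same key, so equal ciphertext blocks imply equal plaintext blocks.
C[2] = C[4] = 8, so P[2] = P[4].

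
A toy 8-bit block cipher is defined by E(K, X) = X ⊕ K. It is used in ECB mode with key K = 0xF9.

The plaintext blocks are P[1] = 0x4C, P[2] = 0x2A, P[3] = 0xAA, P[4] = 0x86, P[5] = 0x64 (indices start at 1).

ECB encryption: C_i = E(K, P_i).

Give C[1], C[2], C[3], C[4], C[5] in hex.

C[1]: E(K, 0x4C) = 0xB5.
C[2]: E(K, 0x2A) = 0xD3.
C[3]: E(K, 0xAA) = 0x53.
C[4]: E(K, 0x86) = 0x7F.
C[5]: E(K, 0x64) = 0x9D.

C[1] = 0xB5, C[2] = 0xD3, C[3] = 0x53, C[4] = 0x7F, C[5] = 0x9D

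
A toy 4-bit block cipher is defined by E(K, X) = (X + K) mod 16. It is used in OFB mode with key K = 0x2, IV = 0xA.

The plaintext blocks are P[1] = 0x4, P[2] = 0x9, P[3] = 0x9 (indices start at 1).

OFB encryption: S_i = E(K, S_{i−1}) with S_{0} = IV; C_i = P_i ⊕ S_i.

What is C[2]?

C[1]: S = E(K, 0xA) = 0xC; 0x4 ⊕ 0xC = 0x8.
C[2]: S = E(K, 0xC) = 0xE; 0x9 ⊕ 0xE = 0x7.

C[2] = 0x7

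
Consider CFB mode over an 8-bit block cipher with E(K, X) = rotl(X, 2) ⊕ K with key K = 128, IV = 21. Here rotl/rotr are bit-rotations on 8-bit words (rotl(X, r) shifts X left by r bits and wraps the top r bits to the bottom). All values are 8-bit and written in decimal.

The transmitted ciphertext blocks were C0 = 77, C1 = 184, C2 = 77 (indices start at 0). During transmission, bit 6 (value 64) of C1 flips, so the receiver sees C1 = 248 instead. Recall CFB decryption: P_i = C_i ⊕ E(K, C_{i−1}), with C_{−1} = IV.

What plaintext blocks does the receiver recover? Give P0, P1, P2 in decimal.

P0 = 153, P1 = 77, P2 = 46

Only C1 changed, to 248. In CFB, a change in C_i flips the same bit in P_i and garbles P_{i+1}. Decrypting the received ciphertext:
P0: E(K, 21) = 212; 77 ⊕ 212 = 153.
P1: E(K, 77) = 181; 248 ⊕ 181 = 77.
P2: E(K, 248) = 99; 77 ⊕ 99 = 46.
Blocks that differ from the original plaintext: P1, P2.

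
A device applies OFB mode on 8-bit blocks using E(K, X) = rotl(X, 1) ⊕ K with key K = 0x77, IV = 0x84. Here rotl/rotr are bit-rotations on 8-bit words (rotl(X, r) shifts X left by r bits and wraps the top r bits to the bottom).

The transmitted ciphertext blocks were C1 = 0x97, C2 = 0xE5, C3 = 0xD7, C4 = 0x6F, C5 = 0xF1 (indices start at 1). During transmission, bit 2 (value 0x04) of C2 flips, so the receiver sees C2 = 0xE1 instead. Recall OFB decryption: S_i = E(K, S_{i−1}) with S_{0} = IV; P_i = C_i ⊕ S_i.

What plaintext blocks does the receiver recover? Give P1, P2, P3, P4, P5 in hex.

P1 = 0xE9, P2 = 0x6A, P3 = 0xB7, P4 = 0xD8, P5 = 0xE9

Only C2 changed, to 0xE1. In OFB, a change in C_i flips the same bit in P_i only; the keystream is unaffected. Decrypting the received ciphertext:
P1: S = E(K, 0x84) = 0x7E; 0x97 ⊕ 0x7E = 0xE9.
P2: S = E(K, 0x7E) = 0x8B; 0xE1 ⊕ 0x8B = 0x6A.
P3: S = E(K, 0x8B) = 0x60; 0xD7 ⊕ 0x60 = 0xB7.
P4: S = E(K, 0x60) = 0xB7; 0x6F ⊕ 0xB7 = 0xD8.
P5: S = E(K, 0xB7) = 0x18; 0xF1 ⊕ 0x18 = 0xE9.
Blocks that differ from the original plaintext: P2.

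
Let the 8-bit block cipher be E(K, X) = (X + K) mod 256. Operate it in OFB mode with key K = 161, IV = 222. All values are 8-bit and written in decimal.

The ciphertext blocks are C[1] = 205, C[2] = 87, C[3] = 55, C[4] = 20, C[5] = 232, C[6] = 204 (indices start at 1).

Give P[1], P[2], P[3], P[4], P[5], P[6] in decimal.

OFB decryption: S_i = E(K, S_{i−1}) with S_{0} = IV; P_i = C_i ⊕ S_i.
P[1]: S = E(K, 222) = 127; 205 ⊕ 127 = 178.
P[2]: S = E(K, 127) = 32; 87 ⊕ 32 = 119.
P[3]: S = E(K, 32) = 193; 55 ⊕ 193 = 246.
P[4]: S = E(K, 193) = 98; 20 ⊕ 98 = 118.
P[5]: S = E(K, 98) = 3; 232 ⊕ 3 = 235.
P[6]: S = E(K, 3) = 164; 204 ⊕ 164 = 104.

P[1] = 178, P[2] = 119, P[3] = 246, P[4] = 118, P[5] = 235, P[6] = 104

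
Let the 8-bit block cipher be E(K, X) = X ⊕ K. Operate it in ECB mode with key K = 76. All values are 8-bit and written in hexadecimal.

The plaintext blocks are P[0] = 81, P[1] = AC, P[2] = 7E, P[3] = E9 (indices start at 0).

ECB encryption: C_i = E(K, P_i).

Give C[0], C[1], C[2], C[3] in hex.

C[0] = F7, C[1] = DA, C[2] = 08, C[3] = 9F

C[0]: E(K, 81) = F7.
C[1]: E(K, AC) = DA.
C[2]: E(K, 7E) = 08.
C[3]: E(K, E9) = 9F.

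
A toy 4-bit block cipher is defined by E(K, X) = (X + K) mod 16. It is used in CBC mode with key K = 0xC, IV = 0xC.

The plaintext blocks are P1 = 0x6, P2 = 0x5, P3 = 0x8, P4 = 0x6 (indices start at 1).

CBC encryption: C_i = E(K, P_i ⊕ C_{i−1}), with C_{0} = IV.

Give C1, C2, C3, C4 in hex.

C1: P1 ⊕ 0xC = 0xA; E(K, 0xA) = 0x6.
C2: P2 ⊕ 0x6 = 0x3; E(K, 0x3) = 0xF.
C3: P3 ⊕ 0xF = 0x7; E(K, 0x7) = 0x3.
C4: P4 ⊕ 0x3 = 0x5; E(K, 0x5) = 0x1.

C1 = 0x6, C2 = 0xF, C3 = 0x3, C4 = 0x1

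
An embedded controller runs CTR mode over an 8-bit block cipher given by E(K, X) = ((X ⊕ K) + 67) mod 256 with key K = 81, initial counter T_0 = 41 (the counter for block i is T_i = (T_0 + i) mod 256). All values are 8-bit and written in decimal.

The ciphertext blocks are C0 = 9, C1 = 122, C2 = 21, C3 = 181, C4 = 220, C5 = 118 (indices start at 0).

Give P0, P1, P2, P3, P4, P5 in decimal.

CTR decryption: S_i = E(K, T_i) where T_i is the counter for block i; P_i = C_i ⊕ S_i.
P0: T = 41, S = E(K, T) = 187; 9 ⊕ 187 = 178.
P1: T = 42, S = E(K, T) = 190; 122 ⊕ 190 = 196.
P2: T = 43, S = E(K, T) = 189; 21 ⊕ 189 = 168.
P3: T = 44, S = E(K, T) = 192; 181 ⊕ 192 = 117.
P4: T = 45, S = E(K, T) = 191; 220 ⊕ 191 = 99.
P5: T = 46, S = E(K, T) = 194; 118 ⊕ 194 = 180.

P0 = 178, P1 = 196, P2 = 168, P3 = 117, P4 = 99, P5 = 180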